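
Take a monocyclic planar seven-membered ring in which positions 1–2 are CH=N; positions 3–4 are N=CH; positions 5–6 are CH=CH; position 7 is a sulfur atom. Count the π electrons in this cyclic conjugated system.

8

Check conjugation: each doubly-bonded ring atom is sp² with one p-orbital electron; the doubly-bonded nitrogens are pyridine-type — their lone pairs lie in the ring plane, leaving one electron in the p orbital; the sulfur donates one lone pair from its p orbital — every position has a p orbital, so the cyclic π system is continuous.
Adding the contributions, 3 × 2 = 6 from the double-bond units + 2 from the S atom = 8.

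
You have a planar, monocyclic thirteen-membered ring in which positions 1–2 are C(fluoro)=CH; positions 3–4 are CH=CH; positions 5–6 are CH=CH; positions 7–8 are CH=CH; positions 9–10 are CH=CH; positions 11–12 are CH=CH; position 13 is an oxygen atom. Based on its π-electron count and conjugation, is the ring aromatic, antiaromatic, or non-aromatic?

The p orbitals form a continuous loop: each doubly-bonded ring atom is sp² with one p-orbital electron; the oxygen donates one lone pair from its p orbital. The ring is fully conjugated.
π-electron count: 6 × 2 = 12 from the double-bond units + 2 from the O atom = 14.
That gives a 4n+2 count (14, n = 3).

Aromatic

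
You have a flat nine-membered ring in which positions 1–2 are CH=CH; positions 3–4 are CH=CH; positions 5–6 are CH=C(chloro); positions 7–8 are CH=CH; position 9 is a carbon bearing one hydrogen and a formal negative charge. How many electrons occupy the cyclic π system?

10

Check conjugation: each doubly-bonded ring atom is sp² with one p-orbital electron; the carbanion's lone pair occupies the p orbital — every position has a p orbital, so the cyclic π system is continuous.
π-electron count: 4 × 2 = 8 from the double-bond units + 2 from the CH(-) atom = 10.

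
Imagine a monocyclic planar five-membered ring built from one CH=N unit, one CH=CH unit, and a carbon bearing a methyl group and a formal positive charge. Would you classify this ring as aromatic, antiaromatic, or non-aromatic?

Antiaromatic

Every ring atom contributes a p orbital perpendicular to the ring (each doubly-bonded ring atom is sp² with one p-orbital electron; each sp² =N– keeps its lone pair in-plane and puts one electron into the π system; the carbocation has an empty p orbital), so the π system is cyclic and fully conjugated.
Adding the contributions, 2 × 2 = 4 from the double-bond units + 0 from the C(methyl)(+) atom = 4.
4 = 4(1); a planar, fully conjugated 4n system is antiaromatic.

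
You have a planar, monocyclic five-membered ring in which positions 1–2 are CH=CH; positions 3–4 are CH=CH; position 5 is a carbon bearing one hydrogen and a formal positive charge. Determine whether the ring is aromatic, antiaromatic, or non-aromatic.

The p orbitals form a continuous loop: each doubly-bonded ring atom is sp² with one p-orbital electron; the carbocation has an empty p orbital. The ring is fully conjugated.
Adding the contributions, 2 × 2 = 4 from the double-bond units + 0 from the CH(+) atom = 4.
4 = 4(1); a planar, fully conjugated 4n system is antiaromatic.
This is the cyclopentadienyl cation.

Antiaromatic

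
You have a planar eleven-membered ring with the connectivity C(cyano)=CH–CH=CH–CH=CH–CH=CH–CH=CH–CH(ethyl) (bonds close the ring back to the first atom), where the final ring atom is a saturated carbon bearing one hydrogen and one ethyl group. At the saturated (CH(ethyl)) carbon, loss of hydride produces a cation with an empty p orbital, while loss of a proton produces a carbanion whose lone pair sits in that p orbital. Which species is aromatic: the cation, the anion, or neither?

The cation

In either ion the ring is fully conjugated: every atom, including the new sp² carbon, supplies a p orbital.
Cation: 5 × 2 + 0 = 10 π electrons → 4(2)+2, aromatic.
Anion: 5 × 2 + 2 = 12 π electrons → 4(3), antiaromatic.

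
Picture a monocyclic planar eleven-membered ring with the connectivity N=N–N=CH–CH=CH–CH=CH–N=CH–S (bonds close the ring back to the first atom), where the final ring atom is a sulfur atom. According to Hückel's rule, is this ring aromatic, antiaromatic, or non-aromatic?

All ring atoms are sp² and supply a p orbital to the ring (every atom in a ring double bond is sp² and brings one electron to the p orbital; the doubly-bonded nitrogens are pyridine-type — their lone pairs lie in the ring plane, leaving one electron in the p orbital; the sulfur donates one lone pair from its p orbital); the conjugation is uninterrupted.
Tallying contributions gives 5 × 2 = 10 from the double-bond units + 2 from the S atom = 12.
A 4n π count (12, n = 3) in a planar conjugated ring means antiaromatic.

Antiaromatic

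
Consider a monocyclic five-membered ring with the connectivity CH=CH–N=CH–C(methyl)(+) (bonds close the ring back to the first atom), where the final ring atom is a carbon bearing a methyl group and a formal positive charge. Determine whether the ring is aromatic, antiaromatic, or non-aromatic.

Antiaromatic

The p orbitals form a continuous loop: every atom in a ring double bond is sp² and brings one electron to the p orbital; each sp² =N– keeps its lone pair in-plane and puts one electron into the π system; the carbocation has an empty p orbital. The ring is fully conjugated.
Counting π electrons: 2 × 2 = 4 from the double-bond units + 0 from the C(methyl)(+) atom = 4.
With 4 = 4·1 π electrons, Hückel's rule classifies the planar ring as antiaromatic.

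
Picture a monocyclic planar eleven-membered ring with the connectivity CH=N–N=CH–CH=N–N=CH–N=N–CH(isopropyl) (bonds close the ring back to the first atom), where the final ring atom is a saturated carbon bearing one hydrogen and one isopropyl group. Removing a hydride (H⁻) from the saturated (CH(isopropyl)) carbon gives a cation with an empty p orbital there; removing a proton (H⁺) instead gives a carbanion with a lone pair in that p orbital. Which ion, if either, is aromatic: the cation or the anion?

The cation

Once that carbon is sp², every ring atom has a p orbital and both ions are fully conjugated.
Cation: 5 × 2 + 0 = 10 π electrons → 4(2)+2, aromatic.
Anion: 5 × 2 + 2 = 12 π electrons → 4(3), antiaromatic.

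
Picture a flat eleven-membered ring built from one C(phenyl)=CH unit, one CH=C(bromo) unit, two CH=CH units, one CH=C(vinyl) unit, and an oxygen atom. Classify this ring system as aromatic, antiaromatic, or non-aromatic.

Antiaromatic

Every ring atom contributes a p orbital perpendicular to the ring (each doubly-bonded ring atom is sp² with one p-orbital electron; the oxygen donates one lone pair from its p orbital), so the π system is cyclic and fully conjugated.
Counting π electrons: 5 × 2 = 10 from the double-bond units + 2 from the O atom = 12.
A 4n π count (12, n = 3) in a planar conjugated ring means antiaromatic.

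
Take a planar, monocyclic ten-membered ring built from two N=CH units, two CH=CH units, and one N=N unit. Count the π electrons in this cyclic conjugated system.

All ring atoms are sp² and supply a p orbital to the ring (the double-bond atoms are sp², each contributing one p electron; each =N– nitrogen is pyridine-type (lone pair in the sp² plane, one electron in the p orbital)); the conjugation is uninterrupted.
π-electron count: 5 × 2 = 10 from the 5 double-bond units.

10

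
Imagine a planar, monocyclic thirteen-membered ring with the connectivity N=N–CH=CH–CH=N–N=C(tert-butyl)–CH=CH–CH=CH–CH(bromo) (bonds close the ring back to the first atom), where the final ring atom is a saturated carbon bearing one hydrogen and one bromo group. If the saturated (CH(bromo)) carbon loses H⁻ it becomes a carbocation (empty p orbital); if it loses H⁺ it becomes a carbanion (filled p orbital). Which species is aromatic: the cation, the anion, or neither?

The anion

Once that carbon is sp², every ring atom has a p orbital and both ions are fully conjugated.
Cation: 6 × 2 + 0 = 12 π electrons → 4(3), antiaromatic.
Anion: 6 × 2 + 2 = 14 π electrons → 4(3)+2, aromatic.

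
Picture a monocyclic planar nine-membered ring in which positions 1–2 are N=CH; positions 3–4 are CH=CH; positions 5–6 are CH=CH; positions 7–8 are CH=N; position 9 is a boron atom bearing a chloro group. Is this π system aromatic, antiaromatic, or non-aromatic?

Every ring atom contributes a p orbital perpendicular to the ring (every atom in a ring double bond is sp² and brings one electron to the p orbital; each =N– nitrogen is pyridine-type (lone pair in the sp² plane, one electron in the p orbital); the boron has an empty p orbital), so the π system is cyclic and fully conjugated.
Counting π electrons: 4 × 2 = 8 from the double-bond units + 0 from the B(chloro) atom = 8.
A 4n π count (8, n = 2) in a planar conjugated ring means antiaromatic.

Antiaromatic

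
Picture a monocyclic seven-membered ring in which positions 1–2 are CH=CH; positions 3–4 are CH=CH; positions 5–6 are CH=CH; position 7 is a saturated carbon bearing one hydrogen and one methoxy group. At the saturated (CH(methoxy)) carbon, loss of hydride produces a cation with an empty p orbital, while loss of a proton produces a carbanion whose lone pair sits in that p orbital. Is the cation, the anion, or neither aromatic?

In either ion the ring is fully conjugated: every atom, including the new sp² carbon, supplies a p orbital.
Cation: 3 × 2 + 0 = 6 π electrons → 4(1)+2, aromatic.
Anion: 3 × 2 + 2 = 8 π electrons → 4(2), antiaromatic.

The cation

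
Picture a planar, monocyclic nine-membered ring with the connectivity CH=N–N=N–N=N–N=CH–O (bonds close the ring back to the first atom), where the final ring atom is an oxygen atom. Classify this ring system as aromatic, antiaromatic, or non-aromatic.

Aromatic

The p orbitals form a continuous loop: every atom in a ring double bond is sp² and brings one electron to the p orbital; each sp² =N– keeps its lone pair in-plane and puts one electron into the π system; the oxygen donates one lone pair from its p orbital. The ring is fully conjugated.
Counting π electrons: 4 × 2 = 8 from the double-bond units + 2 from the O atom = 10.
Since 10 = 4·2 + 2, the ring meets the 4n+2 criterion.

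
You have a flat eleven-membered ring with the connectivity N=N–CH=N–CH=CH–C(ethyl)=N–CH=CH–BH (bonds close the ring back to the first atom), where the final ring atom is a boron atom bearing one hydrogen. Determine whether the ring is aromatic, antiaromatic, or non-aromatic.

The p orbitals form a continuous loop: every atom in a ring double bond is sp² and brings one electron to the p orbital; each =N– nitrogen is pyridine-type (lone pair in the sp² plane, one electron in the p orbital); the boron has an empty p orbital. The ring is fully conjugated.
Counting π electrons: 5 × 2 = 10 from the double-bond units + 0 from the BH atom = 10.
10 = 4(2) + 2, which satisfies Hückel's 4n+2 rule.

Aromatic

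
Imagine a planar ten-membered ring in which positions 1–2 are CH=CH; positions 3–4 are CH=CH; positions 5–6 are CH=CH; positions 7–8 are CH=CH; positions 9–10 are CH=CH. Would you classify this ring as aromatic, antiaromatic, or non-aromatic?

Every ring atom contributes a p orbital perpendicular to the ring (every atom in a ring double bond is sp² and brings one electron to the p orbital), so the π system is cyclic and fully conjugated.
π-electron count: 5 × 2 = 10 from the 5 double-bond units.
That gives a 4n+2 count (10, n = 2).

Aromatic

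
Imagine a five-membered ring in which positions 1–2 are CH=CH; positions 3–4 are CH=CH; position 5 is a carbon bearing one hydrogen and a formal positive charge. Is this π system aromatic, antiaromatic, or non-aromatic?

The p orbitals form a continuous loop: each doubly-bonded ring atom is sp² with one p-orbital electron; the carbocation has an empty p orbital. The ring is fully conjugated.
Tallying contributions gives 2 × 2 = 4 from the double-bond units + 0 from the CH(+) atom = 4.
A 4n π count (4, n = 1) in a planar conjugated ring means antiaromatic.
(The species described is the cyclopentadienyl cation.)

Antiaromatic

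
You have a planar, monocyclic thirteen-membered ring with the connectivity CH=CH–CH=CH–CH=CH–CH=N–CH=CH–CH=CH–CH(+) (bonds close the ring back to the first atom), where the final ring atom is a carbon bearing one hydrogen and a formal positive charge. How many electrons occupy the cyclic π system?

Check conjugation: the double-bond atoms are sp², each contributing one p electron; each sp² =N– keeps its lone pair in-plane and puts one electron into the π system; the carbocation has an empty p orbital — every position has a p orbital, so the cyclic π system is continuous.
π-electron count: 6 × 2 = 12 from the double-bond units + 0 from the CH(+) atom = 12.

12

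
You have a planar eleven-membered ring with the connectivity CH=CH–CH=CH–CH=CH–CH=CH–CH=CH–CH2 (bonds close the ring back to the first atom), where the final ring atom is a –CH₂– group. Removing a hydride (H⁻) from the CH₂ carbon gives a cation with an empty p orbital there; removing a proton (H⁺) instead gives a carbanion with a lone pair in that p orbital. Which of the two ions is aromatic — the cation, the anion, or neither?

The cation

In either ion the ring is fully conjugated: every atom, including the new sp² carbon, supplies a p orbital.
Cation: 5 × 2 + 0 = 10 π electrons → 4(2)+2, aromatic.
Anion: 5 × 2 + 2 = 12 π electrons → 4(3), antiaromatic.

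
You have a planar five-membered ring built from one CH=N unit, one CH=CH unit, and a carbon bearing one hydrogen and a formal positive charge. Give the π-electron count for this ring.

4

Check conjugation: the double-bond atoms are sp², each contributing one p electron; each =N– nitrogen is pyridine-type (lone pair in the sp² plane, one electron in the p orbital); the carbocation has an empty p orbital — every position has a p orbital, so the cyclic π system is continuous.
π-electron count: 2 × 2 = 4 from the double-bond units + 0 from the CH(+) atom = 4.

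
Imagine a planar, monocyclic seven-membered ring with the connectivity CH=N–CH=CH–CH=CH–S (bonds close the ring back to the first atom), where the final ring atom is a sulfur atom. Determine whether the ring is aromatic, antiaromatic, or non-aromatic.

All ring atoms are sp² and supply a p orbital to the ring (the double-bond atoms are sp², each contributing one p electron; the doubly-bonded nitrogens are pyridine-type — their lone pairs lie in the ring plane, leaving one electron in the p orbital; the sulfur donates one lone pair from its p orbital); the conjugation is uninterrupted.
Counting π electrons: 3 × 2 = 6 from the double-bond units + 2 from the S atom = 8.
With 8 = 4·2 π electrons, Hückel's rule classifies the planar ring as antiaromatic.

Antiaromatic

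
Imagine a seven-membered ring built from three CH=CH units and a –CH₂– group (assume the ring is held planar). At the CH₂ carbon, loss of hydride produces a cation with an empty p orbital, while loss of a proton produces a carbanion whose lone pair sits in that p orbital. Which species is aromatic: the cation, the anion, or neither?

Both ions have a continuous loop of p orbitals — each ring atom is sp².
Cation: 3 × 2 + 0 = 6 π electrons → 4(1)+2, aromatic.
Anion: 3 × 2 + 2 = 8 π electrons → 4(2), antiaromatic.

The cation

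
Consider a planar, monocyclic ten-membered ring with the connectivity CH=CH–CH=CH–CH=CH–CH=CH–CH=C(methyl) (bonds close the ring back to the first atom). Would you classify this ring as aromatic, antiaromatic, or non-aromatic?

Check conjugation: the double-bond atoms are sp², each contributing one p electron — every position has a p orbital, so the cyclic π system is continuous.
Adding the contributions, 5 × 2 = 10 from the 5 double-bond units.
Since 10 = 4·2 + 2, the ring meets the 4n+2 criterion.

Aromatic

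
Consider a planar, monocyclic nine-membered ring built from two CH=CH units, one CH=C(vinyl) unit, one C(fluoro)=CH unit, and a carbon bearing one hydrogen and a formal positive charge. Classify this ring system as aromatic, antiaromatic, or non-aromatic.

Antiaromatic

Check conjugation: each doubly-bonded ring atom is sp² with one p-orbital electron; the carbocation has an empty p orbital — every position has a p orbital, so the cyclic π system is continuous.
Counting π electrons: 4 × 2 = 8 from the double-bond units + 0 from the CH(+) atom = 8.
With 8 = 4·2 π electrons, Hückel's rule classifies the planar ring as antiaromatic.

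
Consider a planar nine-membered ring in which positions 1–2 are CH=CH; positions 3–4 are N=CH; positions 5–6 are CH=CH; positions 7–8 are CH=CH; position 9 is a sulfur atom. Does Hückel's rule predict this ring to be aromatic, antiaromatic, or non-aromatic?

Aromatic

The p orbitals form a continuous loop: every atom in a ring double bond is sp² and brings one electron to the p orbital; the doubly-bonded nitrogens are pyridine-type — their lone pairs lie in the ring plane, leaving one electron in the p orbital; the sulfur donates one lone pair from its p orbital. The ring is fully conjugated.
Adding the contributions, 4 × 2 = 8 from the double-bond units + 2 from the S atom = 10.
That gives a 4n+2 count (10, n = 2).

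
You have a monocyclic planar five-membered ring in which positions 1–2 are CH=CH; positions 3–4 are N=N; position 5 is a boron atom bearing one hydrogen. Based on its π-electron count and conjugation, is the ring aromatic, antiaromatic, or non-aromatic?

Every ring atom contributes a p orbital perpendicular to the ring (each doubly-bonded ring atom is sp² with one p-orbital electron; each sp² =N– keeps its lone pair in-plane and puts one electron into the π system; the boron has an empty p orbital), so the π system is cyclic and fully conjugated.
π-electron count: 2 × 2 = 4 from the double-bond units + 0 from the BH atom = 4.
With 4 = 4·1 π electrons, Hückel's rule classifies the planar ring as antiaromatic.

Antiaromatic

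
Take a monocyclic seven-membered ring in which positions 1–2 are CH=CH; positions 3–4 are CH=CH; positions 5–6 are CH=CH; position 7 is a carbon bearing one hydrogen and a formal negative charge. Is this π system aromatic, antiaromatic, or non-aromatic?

Antiaromatic

Check conjugation: each doubly-bonded ring atom is sp² with one p-orbital electron; the carbanion's lone pair occupies the p orbital — every position has a p orbital, so the cyclic π system is continuous.
Tallying contributions gives 3 × 2 = 6 from the double-bond units + 2 from the CH(-) atom = 8.
8 = 4(2); a planar, fully conjugated 4n system is antiaromatic.
(The species described is the cycloheptatrienyl anion.)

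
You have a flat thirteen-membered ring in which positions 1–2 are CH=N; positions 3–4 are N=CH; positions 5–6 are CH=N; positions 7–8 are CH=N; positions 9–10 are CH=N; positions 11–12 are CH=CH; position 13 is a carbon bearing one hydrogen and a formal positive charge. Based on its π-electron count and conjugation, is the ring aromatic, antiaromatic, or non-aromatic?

Antiaromatic

Check conjugation: every atom in a ring double bond is sp² and brings one electron to the p orbital; each =N– nitrogen is pyridine-type (lone pair in the sp² plane, one electron in the p orbital); the carbocation has an empty p orbital — every position has a p orbital, so the cyclic π system is continuous.
Tallying contributions gives 6 × 2 = 12 from the double-bond units + 0 from the CH(+) atom = 12.
12 is a 4n count (n = 3), so the planar conjugated ring is antiaromatic.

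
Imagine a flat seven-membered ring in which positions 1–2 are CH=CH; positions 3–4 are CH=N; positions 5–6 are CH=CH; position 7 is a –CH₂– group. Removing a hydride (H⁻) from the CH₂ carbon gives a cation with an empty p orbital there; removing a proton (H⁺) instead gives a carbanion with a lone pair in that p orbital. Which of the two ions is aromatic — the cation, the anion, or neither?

Both ions have a continuous loop of p orbitals — each ring atom is sp².
Cation: 3 × 2 + 0 = 6 π electrons → 4(1)+2, aromatic.
Anion: 3 × 2 + 2 = 8 π electrons → 4(2), antiaromatic.

The cation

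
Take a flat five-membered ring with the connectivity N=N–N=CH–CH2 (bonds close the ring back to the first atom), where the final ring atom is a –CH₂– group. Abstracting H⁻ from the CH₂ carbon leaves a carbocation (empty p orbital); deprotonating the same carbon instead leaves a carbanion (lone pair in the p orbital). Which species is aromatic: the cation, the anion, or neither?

In either ion the ring is fully conjugated: every atom, including the new sp² carbon, supplies a p orbital.
Cation: 2 × 2 + 0 = 4 π electrons → 4(1), antiaromatic.
Anion: 2 × 2 + 2 = 6 π electrons → 4(1)+2, aromatic.

The anion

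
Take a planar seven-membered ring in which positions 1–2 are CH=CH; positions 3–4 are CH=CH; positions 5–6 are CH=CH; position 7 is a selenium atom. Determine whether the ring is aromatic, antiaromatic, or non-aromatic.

Antiaromatic

The p orbitals form a continuous loop: each doubly-bonded ring atom is sp² with one p-orbital electron; the selenium donates one lone pair from its p orbital. The ring is fully conjugated.
Adding the contributions, 3 × 2 = 6 from the double-bond units + 2 from the Se atom = 8.
8 = 4(2); a planar, fully conjugated 4n system is antiaromatic.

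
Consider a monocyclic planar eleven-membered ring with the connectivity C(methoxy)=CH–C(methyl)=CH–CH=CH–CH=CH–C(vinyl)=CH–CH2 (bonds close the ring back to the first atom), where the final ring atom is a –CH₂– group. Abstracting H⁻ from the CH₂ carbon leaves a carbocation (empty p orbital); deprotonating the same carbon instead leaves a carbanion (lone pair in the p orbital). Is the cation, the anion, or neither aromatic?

Both ions have a continuous loop of p orbitals — each ring atom is sp².
Cation: 5 × 2 + 0 = 10 π electrons → 4(2)+2, aromatic.
Anion: 5 × 2 + 2 = 12 π electrons → 4(3), antiaromatic.

The cation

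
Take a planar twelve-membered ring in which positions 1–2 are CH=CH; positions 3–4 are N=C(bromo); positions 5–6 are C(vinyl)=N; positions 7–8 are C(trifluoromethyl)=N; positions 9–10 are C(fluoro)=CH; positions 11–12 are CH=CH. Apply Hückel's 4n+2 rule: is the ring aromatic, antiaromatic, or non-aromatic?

Antiaromatic

Check conjugation: the double-bond atoms are sp², each contributing one p electron; each =N– nitrogen is pyridine-type (lone pair in the sp² plane, one electron in the p orbital) — every position has a p orbital, so the cyclic π system is continuous.
π-electron count: 6 × 2 = 12 from the 6 double-bond units.
With 12 = 4·3 π electrons, Hückel's rule classifies the planar ring as antiaromatic.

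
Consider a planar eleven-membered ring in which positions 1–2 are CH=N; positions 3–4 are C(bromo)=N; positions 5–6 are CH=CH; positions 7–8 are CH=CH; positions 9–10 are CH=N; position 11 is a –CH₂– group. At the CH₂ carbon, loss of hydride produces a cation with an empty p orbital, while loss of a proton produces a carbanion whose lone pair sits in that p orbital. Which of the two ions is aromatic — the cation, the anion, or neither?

The cation

Both ions have a continuous loop of p orbitals — each ring atom is sp².
Cation: 5 × 2 + 0 = 10 π electrons → 4(2)+2, aromatic.
Anion: 5 × 2 + 2 = 12 π electrons → 4(3), antiaromatic.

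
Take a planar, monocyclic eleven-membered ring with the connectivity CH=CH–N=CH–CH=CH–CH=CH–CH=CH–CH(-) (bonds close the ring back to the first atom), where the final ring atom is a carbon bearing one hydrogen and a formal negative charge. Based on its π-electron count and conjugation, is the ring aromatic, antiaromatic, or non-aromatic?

Check conjugation: each doubly-bonded ring atom is sp² with one p-orbital electron; the doubly-bonded nitrogens are pyridine-type — their lone pairs lie in the ring plane, leaving one electron in the p orbital; the carbanion's lone pair occupies the p orbital — every position has a p orbital, so the cyclic π system is continuous.
Counting π electrons: 5 × 2 = 10 from the double-bond units + 2 from the CH(-) atom = 12.
12 = 4(3); a planar, fully conjugated 4n system is antiaromatic.

Antiaromatic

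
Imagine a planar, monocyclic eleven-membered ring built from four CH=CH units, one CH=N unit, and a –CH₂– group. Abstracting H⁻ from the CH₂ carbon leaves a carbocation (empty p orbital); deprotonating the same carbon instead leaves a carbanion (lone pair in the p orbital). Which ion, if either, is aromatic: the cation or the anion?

In both ions every ring atom is sp² and contributes a p orbital, so both rings are fully conjugated.
Cation: 5 × 2 + 0 = 10 π electrons → 4(2)+2, aromatic.
Anion: 5 × 2 + 2 = 12 π electrons → 4(3), antiaromatic.

The cation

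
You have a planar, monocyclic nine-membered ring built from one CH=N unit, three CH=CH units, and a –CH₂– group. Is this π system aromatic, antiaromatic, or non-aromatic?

The CH2 position has four σ bonds — the tetrahedral CH₂ carbon is sp³ and has no p orbital in the ring π system — so the cyclic conjugation is interrupted.
Hückel's rule only applies to fully conjugated rings, so this one is simply non-aromatic.

Non-aromatic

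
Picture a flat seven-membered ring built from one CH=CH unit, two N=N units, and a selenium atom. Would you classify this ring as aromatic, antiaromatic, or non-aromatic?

Antiaromatic

Check conjugation: every atom in a ring double bond is sp² and brings one electron to the p orbital; each sp² =N– keeps its lone pair in-plane and puts one electron into the π system; the selenium donates one lone pair from its p orbital — every position has a p orbital, so the cyclic π system is continuous.
Adding the contributions, 3 × 2 = 6 from the double-bond units + 2 from the Se atom = 8.
With 8 = 4·2 π electrons, Hückel's rule classifies the planar ring as antiaromatic.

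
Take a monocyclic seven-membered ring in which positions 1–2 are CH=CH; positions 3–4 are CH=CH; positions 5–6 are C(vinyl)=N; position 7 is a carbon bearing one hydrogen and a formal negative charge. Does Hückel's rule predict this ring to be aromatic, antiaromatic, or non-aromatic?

Antiaromatic

Check conjugation: every atom in a ring double bond is sp² and brings one electron to the p orbital; each =N– nitrogen is pyridine-type (lone pair in the sp² plane, one electron in the p orbital); the carbanion's lone pair occupies the p orbital — every position has a p orbital, so the cyclic π system is continuous.
Tallying contributions gives 3 × 2 = 6 from the double-bond units + 2 from the CH(-) atom = 8.
8 = 4(2); a planar, fully conjugated 4n system is antiaromatic.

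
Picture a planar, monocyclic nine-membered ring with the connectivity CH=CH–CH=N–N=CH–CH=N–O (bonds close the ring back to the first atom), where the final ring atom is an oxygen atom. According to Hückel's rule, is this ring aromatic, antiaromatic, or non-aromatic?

The p orbitals form a continuous loop: every atom in a ring double bond is sp² and brings one electron to the p orbital; the doubly-bonded nitrogens are pyridine-type — their lone pairs lie in the ring plane, leaving one electron in the p orbital; the oxygen donates one lone pair from its p orbital. The ring is fully conjugated.
Adding the contributions, 4 × 2 = 8 from the double-bond units + 2 from the O atom = 10.
With 10 π electrons (n = 2), the Hückel 4n+2 condition holds.

Aromatic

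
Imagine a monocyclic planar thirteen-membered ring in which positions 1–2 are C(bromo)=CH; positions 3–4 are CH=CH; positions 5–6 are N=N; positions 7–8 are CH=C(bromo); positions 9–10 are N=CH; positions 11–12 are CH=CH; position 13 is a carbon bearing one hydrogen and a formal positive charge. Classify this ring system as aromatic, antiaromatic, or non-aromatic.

Antiaromatic

All ring atoms are sp² and supply a p orbital to the ring (every atom in a ring double bond is sp² and brings one electron to the p orbital; each sp² =N– keeps its lone pair in-plane and puts one electron into the π system; the carbocation has an empty p orbital); the conjugation is uninterrupted.
Adding the contributions, 6 × 2 = 12 from the double-bond units + 0 from the CH(+) atom = 12.
A 4n π count (12, n = 3) in a planar conjugated ring means antiaromatic.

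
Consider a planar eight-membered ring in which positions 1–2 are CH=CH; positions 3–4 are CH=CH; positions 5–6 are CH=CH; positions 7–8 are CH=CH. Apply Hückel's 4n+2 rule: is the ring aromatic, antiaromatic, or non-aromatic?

Check conjugation: every atom in a ring double bond is sp² and brings one electron to the p orbital — every position has a p orbital, so the cyclic π system is continuous.
Counting π electrons: 4 × 2 = 8 from the 4 double-bond units.
8 = 4(2); a planar, fully conjugated 4n system is antiaromatic.
(This ring is cyclooctatetraene.)

Antiaromatic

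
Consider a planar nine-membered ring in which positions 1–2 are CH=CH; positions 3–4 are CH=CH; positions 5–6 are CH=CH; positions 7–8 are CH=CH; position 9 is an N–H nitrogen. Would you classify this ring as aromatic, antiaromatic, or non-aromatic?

Check conjugation: every atom in a ring double bond is sp² and brings one electron to the p orbital; the pyrrole-type nitrogen donates its lone pair from the p orbital — every position has a p orbital, so the cyclic π system is continuous.
Counting π electrons: 4 × 2 = 8 from the double-bond units + 2 from the NH atom = 10.
10 = 4(2) + 2, which satisfies Hückel's 4n+2 rule.

Aromatic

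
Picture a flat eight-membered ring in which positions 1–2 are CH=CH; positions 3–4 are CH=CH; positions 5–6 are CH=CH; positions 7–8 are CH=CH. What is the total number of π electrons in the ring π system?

8

All ring atoms are sp² and supply a p orbital to the ring (every atom in a ring double bond is sp² and brings one electron to the p orbital); the conjugation is uninterrupted.
Counting π electrons: 4 × 2 = 8 from the 4 double-bond units.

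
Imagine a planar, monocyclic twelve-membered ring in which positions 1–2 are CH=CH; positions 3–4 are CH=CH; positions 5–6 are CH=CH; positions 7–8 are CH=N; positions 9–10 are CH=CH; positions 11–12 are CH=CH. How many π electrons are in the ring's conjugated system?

All ring atoms are sp² and supply a p orbital to the ring (each doubly-bonded ring atom is sp² with one p-orbital electron; each =N– nitrogen is pyridine-type (lone pair in the sp² plane, one electron in the p orbital)); the conjugation is uninterrupted.
π-electron count: 6 × 2 = 12 from the 6 double-bond units.

12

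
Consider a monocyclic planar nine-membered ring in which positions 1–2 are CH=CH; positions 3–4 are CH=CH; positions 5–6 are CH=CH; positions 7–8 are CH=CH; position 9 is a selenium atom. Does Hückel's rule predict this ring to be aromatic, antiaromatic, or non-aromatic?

Aromatic

All ring atoms are sp² and supply a p orbital to the ring (each doubly-bonded ring atom is sp² with one p-orbital electron; the selenium donates one lone pair from its p orbital); the conjugation is uninterrupted.
π-electron count: 4 × 2 = 8 from the double-bond units + 2 from the Se atom = 10.
That gives a 4n+2 count (10, n = 2).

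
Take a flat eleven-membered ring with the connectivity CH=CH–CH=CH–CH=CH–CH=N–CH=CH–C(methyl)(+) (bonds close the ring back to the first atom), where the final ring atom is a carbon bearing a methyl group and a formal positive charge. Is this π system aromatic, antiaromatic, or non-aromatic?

Every ring atom contributes a p orbital perpendicular to the ring (every atom in a ring double bond is sp² and brings one electron to the p orbital; the doubly-bonded nitrogens are pyridine-type — their lone pairs lie in the ring plane, leaving one electron in the p orbital; the carbocation has an empty p orbital), so the π system is cyclic and fully conjugated.
Adding the contributions, 5 × 2 = 10 from the double-bond units + 0 from the C(methyl)(+) atom = 10.
With 10 π electrons (n = 2), the Hückel 4n+2 condition holds.

Aromatic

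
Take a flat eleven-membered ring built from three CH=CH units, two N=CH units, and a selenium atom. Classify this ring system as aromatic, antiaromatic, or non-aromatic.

Antiaromatic

Every ring atom contributes a p orbital perpendicular to the ring (every atom in a ring double bond is sp² and brings one electron to the p orbital; each sp² =N– keeps its lone pair in-plane and puts one electron into the π system; the selenium donates one lone pair from its p orbital), so the π system is cyclic and fully conjugated.
Adding the contributions, 5 × 2 = 10 from the double-bond units + 2 from the Se atom = 12.
12 is a 4n count (n = 3), so the planar conjugated ring is antiaromatic.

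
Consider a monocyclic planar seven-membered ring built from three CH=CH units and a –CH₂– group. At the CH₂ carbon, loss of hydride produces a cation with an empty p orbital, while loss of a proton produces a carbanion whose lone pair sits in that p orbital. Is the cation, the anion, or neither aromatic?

Both ions have a continuous loop of p orbitals — each ring atom is sp².
Cation: 3 × 2 + 0 = 6 π electrons → 4(1)+2, aromatic.
Anion: 3 × 2 + 2 = 8 π electrons → 4(2), antiaromatic.

The cation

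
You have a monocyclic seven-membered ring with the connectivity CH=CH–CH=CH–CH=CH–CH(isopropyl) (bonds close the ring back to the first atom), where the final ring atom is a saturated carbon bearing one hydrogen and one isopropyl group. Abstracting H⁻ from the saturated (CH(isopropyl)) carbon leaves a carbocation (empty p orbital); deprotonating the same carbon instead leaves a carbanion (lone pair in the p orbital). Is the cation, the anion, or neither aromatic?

The cation

Once that carbon is sp², every ring atom has a p orbital and both ions are fully conjugated.
Cation: 3 × 2 + 0 = 6 π electrons → 4(1)+2, aromatic.
Anion: 3 × 2 + 2 = 8 π electrons → 4(2), antiaromatic.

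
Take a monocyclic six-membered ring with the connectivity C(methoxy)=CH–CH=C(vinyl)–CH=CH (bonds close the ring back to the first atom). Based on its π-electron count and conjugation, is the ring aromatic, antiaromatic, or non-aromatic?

All ring atoms are sp² and supply a p orbital to the ring (the double-bond atoms are sp², each contributing one p electron); the conjugation is uninterrupted.
Adding the contributions, 3 × 2 = 6 from the 3 double-bond units.
That gives a 4n+2 count (6, n = 1).

Aromatic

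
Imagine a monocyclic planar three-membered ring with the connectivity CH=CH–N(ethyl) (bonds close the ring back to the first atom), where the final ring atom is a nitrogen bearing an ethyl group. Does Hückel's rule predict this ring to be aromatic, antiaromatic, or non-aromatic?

Check conjugation: each doubly-bonded ring atom is sp² with one p-orbital electron; the pyrrole-type nitrogen donates its lone pair from the p orbital — every position has a p orbital, so the cyclic π system is continuous.
Tallying contributions gives 1 × 2 = 2 from the double-bond unit + 2 from the N(ethyl) atom = 4.
A 4n π count (4, n = 1) in a planar conjugated ring means antiaromatic.

Antiaromatic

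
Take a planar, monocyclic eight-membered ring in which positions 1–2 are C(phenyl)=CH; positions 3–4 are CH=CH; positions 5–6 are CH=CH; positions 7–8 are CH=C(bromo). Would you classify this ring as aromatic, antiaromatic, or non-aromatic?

Antiaromatic

The p orbitals form a continuous loop: every atom in a ring double bond is sp² and brings one electron to the p orbital. The ring is fully conjugated.
Tallying contributions gives 4 × 2 = 8 from the 4 double-bond units.
With 8 = 4·2 π electrons, Hückel's rule classifies the planar ring as antiaromatic.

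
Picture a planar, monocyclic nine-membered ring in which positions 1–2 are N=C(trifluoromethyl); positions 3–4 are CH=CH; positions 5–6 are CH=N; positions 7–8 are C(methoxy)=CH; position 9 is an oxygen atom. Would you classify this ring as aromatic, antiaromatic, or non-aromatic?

Every ring atom contributes a p orbital perpendicular to the ring (each doubly-bonded ring atom is sp² with one p-orbital electron; the doubly-bonded nitrogens are pyridine-type — their lone pairs lie in the ring plane, leaving one electron in the p orbital; the oxygen donates one lone pair from its p orbital), so the π system is cyclic and fully conjugated.
Tallying contributions gives 4 × 2 = 8 from the double-bond units + 2 from the O atom = 10.
With 10 π electrons (n = 2), the Hückel 4n+2 condition holds.

Aromatic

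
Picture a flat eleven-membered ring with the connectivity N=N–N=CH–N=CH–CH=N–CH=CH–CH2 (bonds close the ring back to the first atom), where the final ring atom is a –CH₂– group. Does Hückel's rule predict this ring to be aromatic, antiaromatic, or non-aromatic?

Non-aromatic

The CH2 carbon is saturated: the tetrahedral CH₂ carbon is sp³ and has no p orbital in the ring π system. Conjugation is not continuous around the ring.
A ring that is not fully conjugated cannot be aromatic or antiaromatic regardless of its π-electron count.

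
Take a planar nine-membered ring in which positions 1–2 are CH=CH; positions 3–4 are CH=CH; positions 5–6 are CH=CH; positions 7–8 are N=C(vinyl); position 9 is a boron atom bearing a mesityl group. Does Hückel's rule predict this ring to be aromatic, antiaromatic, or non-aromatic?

All ring atoms are sp² and supply a p orbital to the ring (each doubly-bonded ring atom is sp² with one p-orbital electron; each sp² =N– keeps its lone pair in-plane and puts one electron into the π system; the boron has an empty p orbital); the conjugation is uninterrupted.
Adding the contributions, 4 × 2 = 8 from the double-bond units + 0 from the B(mesityl) atom = 8.
A 4n π count (8, n = 2) in a planar conjugated ring means antiaromatic.

Antiaromatic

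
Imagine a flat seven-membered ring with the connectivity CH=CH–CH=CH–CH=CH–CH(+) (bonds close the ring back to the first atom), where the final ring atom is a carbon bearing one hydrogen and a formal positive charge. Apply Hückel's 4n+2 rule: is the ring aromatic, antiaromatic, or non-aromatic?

Check conjugation: each doubly-bonded ring atom is sp² with one p-orbital electron; the carbocation has an empty p orbital — every position has a p orbital, so the cyclic π system is continuous.
Adding the contributions, 3 × 2 = 6 from the double-bond units + 0 from the CH(+) atom = 6.
With 6 π electrons (n = 1), the Hückel 4n+2 condition holds.

Aromatic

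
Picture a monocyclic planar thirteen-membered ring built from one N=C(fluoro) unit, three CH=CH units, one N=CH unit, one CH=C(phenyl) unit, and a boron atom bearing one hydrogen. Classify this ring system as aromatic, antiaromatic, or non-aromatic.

Antiaromatic

All ring atoms are sp² and supply a p orbital to the ring (every atom in a ring double bond is sp² and brings one electron to the p orbital; each sp² =N– keeps its lone pair in-plane and puts one electron into the π system; the boron has an empty p orbital); the conjugation is uninterrupted.
π-electron count: 6 × 2 = 12 from the double-bond units + 0 from the BH atom = 12.
With 12 = 4·3 π electrons, Hückel's rule classifies the planar ring as antiaromatic.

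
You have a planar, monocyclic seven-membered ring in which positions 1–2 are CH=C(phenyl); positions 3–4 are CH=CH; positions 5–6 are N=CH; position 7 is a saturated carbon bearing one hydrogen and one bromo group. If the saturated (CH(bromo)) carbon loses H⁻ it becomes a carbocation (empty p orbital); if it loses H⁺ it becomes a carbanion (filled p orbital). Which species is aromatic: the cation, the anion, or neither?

The cation

Both ions have a continuous loop of p orbitals — each ring atom is sp².
Cation: 3 × 2 + 0 = 6 π electrons → 4(1)+2, aromatic.
Anion: 3 × 2 + 2 = 8 π electrons → 4(2), antiaromatic.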